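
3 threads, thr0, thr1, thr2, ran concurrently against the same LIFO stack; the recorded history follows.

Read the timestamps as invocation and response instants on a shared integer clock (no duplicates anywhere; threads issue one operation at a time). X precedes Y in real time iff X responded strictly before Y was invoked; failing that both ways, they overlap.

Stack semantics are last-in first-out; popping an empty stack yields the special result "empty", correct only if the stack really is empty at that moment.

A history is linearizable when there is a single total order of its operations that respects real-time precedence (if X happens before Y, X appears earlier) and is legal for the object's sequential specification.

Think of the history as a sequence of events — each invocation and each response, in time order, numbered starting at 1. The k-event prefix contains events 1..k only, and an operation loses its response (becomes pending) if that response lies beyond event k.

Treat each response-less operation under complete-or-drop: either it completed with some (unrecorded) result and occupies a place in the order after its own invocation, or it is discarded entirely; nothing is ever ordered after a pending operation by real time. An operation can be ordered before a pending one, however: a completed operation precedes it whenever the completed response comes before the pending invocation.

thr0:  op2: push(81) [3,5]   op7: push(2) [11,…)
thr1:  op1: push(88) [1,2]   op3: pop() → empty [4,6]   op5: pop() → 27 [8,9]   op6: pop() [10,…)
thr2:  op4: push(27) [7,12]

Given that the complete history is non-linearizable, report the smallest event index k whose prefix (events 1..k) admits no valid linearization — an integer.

6

events 1..5 are linearizable, e.g. via op1, op2:
after step 1 (op1 push(88)): stack <88>
after step 2 (op2 push(81)): stack <88,81>
at event 6 (op3's time-6 response) nothing linearizes any more
one such order, op1, op2, op3, breaks at step 3 where op3 pop() → empty is illegal
one such order, op1, op3, op2, breaks at step 2 where op3 pop() → empty is illegal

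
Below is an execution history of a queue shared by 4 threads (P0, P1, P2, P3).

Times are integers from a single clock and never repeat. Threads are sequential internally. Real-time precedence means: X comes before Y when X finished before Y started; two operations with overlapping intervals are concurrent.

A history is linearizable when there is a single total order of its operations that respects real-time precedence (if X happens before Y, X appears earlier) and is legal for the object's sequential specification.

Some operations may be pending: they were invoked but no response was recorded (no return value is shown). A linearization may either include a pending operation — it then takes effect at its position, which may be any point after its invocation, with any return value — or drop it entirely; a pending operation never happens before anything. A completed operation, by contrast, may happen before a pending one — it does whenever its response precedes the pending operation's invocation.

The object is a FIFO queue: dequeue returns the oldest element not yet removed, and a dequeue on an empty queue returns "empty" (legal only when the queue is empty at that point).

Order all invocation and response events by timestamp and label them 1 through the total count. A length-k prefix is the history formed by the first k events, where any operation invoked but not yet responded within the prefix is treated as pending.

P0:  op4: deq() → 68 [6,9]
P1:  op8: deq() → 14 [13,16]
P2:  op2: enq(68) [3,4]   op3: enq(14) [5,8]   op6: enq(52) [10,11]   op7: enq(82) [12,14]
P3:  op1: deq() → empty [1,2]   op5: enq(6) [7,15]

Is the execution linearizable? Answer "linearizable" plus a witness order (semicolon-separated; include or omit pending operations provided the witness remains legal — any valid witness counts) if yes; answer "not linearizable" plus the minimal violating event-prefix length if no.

after step 1 (op1 deq() → empty): queue <>
after step 2 (op2 enq(68)): queue <68>
after step 3 (op3 enq(14)): queue <68,14>
after step 4 (op4 deq() → 68): queue <14>
after step 5 (op5 enq(6)): queue <14,6>
after step 6 (op6 enq(52)): queue <14,6,52>
after step 7 (op7 enq(82)): queue <14,6,52,82>
after step 8 (op8 deq() → 14): queue <6,52,82>

linearizable — witness: op1; op2; op3; op4; op5; op6; op7; op8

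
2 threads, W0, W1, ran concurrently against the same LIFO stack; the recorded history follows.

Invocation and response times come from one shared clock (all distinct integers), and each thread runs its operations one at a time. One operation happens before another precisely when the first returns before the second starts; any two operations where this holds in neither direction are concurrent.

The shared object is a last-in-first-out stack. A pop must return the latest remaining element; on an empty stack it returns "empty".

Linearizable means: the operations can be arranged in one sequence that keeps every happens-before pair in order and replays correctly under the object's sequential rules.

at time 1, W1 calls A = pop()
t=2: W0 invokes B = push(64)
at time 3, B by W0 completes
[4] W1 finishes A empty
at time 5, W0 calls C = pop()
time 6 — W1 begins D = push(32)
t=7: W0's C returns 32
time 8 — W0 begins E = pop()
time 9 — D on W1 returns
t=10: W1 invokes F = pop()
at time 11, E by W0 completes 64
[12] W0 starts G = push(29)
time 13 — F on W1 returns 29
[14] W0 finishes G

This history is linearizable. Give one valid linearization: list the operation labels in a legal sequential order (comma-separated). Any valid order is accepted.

A, B, D, C, E, G, F

after step 1 (A pop() → empty): stack <>
after step 2 (B push(64)): stack <64>
after step 3 (D push(32)): stack <64,32>
after step 4 (C pop() → 32): stack <64>
after step 5 (E pop() → 64): stack <>
after step 6 (G push(29)): stack <29>
after step 7 (F pop() → 29): stack <>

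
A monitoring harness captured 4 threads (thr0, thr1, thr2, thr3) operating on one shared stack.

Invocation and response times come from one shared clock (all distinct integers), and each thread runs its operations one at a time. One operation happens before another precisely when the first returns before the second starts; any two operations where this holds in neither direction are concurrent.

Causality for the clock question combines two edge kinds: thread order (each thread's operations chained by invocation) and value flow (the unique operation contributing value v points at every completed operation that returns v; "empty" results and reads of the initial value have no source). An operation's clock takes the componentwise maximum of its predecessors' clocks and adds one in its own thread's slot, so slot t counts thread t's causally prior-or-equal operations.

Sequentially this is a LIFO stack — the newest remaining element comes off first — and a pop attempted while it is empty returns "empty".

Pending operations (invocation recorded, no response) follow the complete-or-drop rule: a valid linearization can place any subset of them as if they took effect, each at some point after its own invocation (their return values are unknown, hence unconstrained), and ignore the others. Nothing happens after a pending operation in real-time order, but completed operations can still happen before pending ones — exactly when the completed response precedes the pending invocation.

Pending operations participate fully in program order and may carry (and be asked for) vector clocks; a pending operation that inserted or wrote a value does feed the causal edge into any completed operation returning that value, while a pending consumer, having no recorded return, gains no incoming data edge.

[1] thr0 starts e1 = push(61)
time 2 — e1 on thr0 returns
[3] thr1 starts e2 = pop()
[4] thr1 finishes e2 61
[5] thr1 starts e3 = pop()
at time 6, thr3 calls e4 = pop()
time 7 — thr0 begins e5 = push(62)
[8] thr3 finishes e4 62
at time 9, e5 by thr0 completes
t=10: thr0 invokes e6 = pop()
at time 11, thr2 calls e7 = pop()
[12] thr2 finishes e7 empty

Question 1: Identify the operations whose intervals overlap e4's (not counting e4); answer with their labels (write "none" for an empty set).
e4 runs from 6 to 8; window-overlapping ops are concurrent
e1 [1,2]: before
e2 [3,4]: before
e3 [5,…): concurrent
e5 [7,9]: concurrent
e6 [10,…): after
e7 [11,12]: after

e3, e5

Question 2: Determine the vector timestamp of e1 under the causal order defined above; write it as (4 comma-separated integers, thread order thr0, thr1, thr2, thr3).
e7, invoked 11, has no incoming edges; only thr2's bump applies → (0, 0, 1, 0)
e1, invoked 1, has no incoming edges; only thr0's bump applies → (1, 0, 0, 0)
invoked at 3, e2 merges VC(e1)=(1, 0, 0, 0) and bumps thr1's slot → (1, 1, 0, 0)
invoked at 7, e5 merges VC(e1)=(1, 0, 0, 0) and bumps thr0's slot → (2, 0, 0, 0)
invoked at 5, e3 merges VC(e2)=(1, 1, 0, 0) and bumps thr1's slot → (1, 2, 0, 0)
invoked at 6, e4 merges VC(e5)=(2, 0, 0, 0) and bumps thr3's slot → (2, 0, 0, 1)
invoked at 10, e6 merges VC(e5)=(2, 0, 0, 0) and bumps thr0's slot → (3, 0, 0, 0)
target: VC(e1) = (1, 0, 0, 0)

(1, 0, 0, 0)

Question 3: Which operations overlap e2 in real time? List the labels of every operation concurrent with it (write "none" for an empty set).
overlap test against e2 [3,4]: concurrent iff the interval meets 3..4
e1 [1,2]: before
e3 [5,…): after
e4 [6,8]: after
e5 [7,9]: after
e6 [10,…): after
e7 [11,12]: after

none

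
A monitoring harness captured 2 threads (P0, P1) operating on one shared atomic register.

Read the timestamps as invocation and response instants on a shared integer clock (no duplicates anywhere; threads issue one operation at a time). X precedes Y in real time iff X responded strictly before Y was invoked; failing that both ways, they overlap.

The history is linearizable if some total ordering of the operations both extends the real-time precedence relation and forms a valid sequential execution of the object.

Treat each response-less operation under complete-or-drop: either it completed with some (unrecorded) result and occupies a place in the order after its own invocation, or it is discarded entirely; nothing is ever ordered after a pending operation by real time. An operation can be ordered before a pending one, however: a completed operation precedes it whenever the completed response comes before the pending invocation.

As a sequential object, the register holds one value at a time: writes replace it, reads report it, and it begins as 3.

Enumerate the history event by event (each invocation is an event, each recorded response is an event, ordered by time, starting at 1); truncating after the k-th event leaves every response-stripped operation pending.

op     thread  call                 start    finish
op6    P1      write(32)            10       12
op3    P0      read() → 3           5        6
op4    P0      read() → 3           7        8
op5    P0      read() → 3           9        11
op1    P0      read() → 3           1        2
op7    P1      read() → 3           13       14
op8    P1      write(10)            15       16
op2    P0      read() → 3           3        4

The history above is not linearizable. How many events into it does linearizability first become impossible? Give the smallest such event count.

14

events 1..13 are linearizable, e.g. via op1, op2, op3, op4, op5, op6:
step 1: op1 read() → 3 — value 3
step 2: op2 read() → 3 — value 3
step 3: op3 read() → 3 — value 3
step 4: op4 read() → 3 — value 3
step 5: op5 read() → 3 — value 3
step 6: op6 write(32) — value 32
once event 14 joins (op7's response, time 14), exhaustive search finds no witness
e.g. op1, op2, op3, op4, op5, op6, op7: illegal at step 7, since op7 read() → 3 cannot apply there
e.g. op1, op2, op3, op4, op6, op5, op7: illegal at step 6, since op5 read() → 3 cannot apply there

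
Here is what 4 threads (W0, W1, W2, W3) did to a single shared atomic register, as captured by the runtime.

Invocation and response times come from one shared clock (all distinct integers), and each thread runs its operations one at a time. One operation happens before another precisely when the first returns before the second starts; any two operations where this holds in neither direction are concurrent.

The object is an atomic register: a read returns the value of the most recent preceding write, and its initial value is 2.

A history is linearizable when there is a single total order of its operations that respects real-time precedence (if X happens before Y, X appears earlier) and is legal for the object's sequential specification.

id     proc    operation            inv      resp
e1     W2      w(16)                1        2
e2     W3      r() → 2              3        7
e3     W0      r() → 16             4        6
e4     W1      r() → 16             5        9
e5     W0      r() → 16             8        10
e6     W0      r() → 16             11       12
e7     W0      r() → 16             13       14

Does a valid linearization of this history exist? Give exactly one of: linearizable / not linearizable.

the violation lands at event 7, e2's response at time 7: events 1..6 linearize, events 1..7 do not
checked exhaustively: 2 real-time-consistent orders of 3 completed operations, zero legal atomic register replays
every completion of the 1 pending operation (e4) was checked; none linearizes
one such order, e1, e2, e3 (pending dropped), breaks at step 2 where e2 r() → 2 is illegal
one such order, e1, e3, e2 (pending dropped), breaks at step 3 where e2 r() → 2 is illegal

not linearizable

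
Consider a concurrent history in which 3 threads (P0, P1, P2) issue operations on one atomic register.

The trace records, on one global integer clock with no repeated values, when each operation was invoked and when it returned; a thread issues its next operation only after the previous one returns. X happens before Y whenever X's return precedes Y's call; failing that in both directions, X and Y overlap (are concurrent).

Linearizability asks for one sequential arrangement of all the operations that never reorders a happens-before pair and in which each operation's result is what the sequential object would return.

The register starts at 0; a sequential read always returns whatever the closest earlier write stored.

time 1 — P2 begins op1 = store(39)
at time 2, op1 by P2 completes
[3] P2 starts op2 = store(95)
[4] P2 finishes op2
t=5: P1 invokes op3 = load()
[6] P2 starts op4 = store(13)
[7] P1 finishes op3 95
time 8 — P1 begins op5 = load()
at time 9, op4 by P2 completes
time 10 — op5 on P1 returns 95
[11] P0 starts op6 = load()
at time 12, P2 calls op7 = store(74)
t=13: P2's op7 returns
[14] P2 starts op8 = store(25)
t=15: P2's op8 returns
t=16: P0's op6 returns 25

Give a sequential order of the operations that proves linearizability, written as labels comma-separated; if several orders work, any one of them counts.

op1, op2, op3, op5, op4, op7, op8, op6

after step 1 (op1 store(39)): value 39
after step 2 (op2 store(95)): value 95
after step 3 (op3 load() → 95): value 95
after step 4 (op5 load() → 95): value 95
after step 5 (op4 store(13)): value 13
after step 6 (op7 store(74)): value 74
after step 7 (op8 store(25)): value 25
after step 8 (op6 load() → 25): value 25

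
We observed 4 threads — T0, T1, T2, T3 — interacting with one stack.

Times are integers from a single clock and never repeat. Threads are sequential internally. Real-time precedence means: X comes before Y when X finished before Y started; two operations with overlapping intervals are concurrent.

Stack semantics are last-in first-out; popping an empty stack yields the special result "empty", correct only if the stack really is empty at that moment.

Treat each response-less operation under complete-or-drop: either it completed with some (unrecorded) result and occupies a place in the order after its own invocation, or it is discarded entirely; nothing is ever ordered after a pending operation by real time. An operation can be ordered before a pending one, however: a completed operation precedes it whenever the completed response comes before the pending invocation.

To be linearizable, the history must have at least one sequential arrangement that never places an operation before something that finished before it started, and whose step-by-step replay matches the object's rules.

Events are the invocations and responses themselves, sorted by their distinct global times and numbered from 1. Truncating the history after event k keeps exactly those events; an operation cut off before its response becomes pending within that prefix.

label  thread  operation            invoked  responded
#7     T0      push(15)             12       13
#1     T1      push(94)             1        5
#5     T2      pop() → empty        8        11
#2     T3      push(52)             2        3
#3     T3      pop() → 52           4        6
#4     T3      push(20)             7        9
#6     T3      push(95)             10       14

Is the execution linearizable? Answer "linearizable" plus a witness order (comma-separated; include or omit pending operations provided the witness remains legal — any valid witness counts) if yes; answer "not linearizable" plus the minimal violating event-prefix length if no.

not linearizable — minimal violating prefix: 11 events

the violation lands at event 11, #5's response at time 11: events 1..10 linearize, events 1..11 do not
the 5 completed operations admit 6 real-time orders; each fails the stack replay
every completion of the 1 pending operation (#6) was checked; none linearizes
take #1, #2, #3, #4, #5 (pending dropped): step 5 already fails, because #5 pop() → empty cannot occur there
take #1, #2, #3, #5, #4 (pending dropped): step 4 already fails, because #5 pop() → empty cannot occur there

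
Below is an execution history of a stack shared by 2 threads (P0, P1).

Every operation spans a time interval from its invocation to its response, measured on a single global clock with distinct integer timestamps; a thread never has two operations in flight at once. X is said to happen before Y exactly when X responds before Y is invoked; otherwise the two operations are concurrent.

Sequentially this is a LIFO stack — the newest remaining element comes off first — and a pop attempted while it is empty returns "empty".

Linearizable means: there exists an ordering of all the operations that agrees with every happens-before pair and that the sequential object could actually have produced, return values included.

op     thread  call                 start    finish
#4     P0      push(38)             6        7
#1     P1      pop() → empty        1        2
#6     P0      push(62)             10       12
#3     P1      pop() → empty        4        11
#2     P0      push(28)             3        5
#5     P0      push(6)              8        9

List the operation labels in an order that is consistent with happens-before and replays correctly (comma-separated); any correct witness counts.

1. #1 pop() → empty, leaving stack <>
2. #3 pop() → empty, leaving stack <>
3. #2 push(28), leaving stack <28>
4. #4 push(38), leaving stack <28,38>
5. #5 push(6), leaving stack <28,38,6>
6. #6 push(62), leaving stack <28,38,6,62>

#1, #3, #2, #4, #5, #6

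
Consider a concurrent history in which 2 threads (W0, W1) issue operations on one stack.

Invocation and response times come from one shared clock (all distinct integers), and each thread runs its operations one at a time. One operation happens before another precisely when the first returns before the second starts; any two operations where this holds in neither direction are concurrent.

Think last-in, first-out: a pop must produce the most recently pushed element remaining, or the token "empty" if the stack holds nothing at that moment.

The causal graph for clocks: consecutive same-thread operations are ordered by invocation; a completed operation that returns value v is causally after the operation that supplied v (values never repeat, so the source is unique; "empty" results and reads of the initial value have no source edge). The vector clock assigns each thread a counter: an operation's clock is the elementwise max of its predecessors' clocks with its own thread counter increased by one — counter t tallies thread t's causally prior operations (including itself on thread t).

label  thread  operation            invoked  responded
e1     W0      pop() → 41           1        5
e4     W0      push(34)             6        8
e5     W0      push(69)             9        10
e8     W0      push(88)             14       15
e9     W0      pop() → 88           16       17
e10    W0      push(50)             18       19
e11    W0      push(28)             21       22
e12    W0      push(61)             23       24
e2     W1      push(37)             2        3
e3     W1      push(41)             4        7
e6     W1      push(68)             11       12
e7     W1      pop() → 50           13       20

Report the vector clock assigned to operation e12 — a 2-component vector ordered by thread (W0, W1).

(8, 2)

root op e2, invoked 2: fresh clock plus W1's own tick → (0, 1)
from VC(e2)=(0, 1), e3 (invoked 4) maxes components and bumps W1 → (0, 2)
from VC(e3)=(0, 2), e6 (invoked 11) maxes components and bumps W1 → (0, 3)
from VC(e3)=(0, 2), e1 (invoked 1) maxes components and bumps W0 → (1, 2)
from VC(e1)=(1, 2), e4 (invoked 6) maxes components and bumps W0 → (2, 2)
from VC(e4)=(2, 2), e5 (invoked 9) maxes components and bumps W0 → (3, 2)
from VC(e5)=(3, 2), e8 (invoked 14) maxes components and bumps W0 → (4, 2)
from VC(e8)=(4, 2), e9 (invoked 16) maxes components and bumps W0 → (5, 2)
from VC(e9)=(5, 2), e10 (invoked 18) maxes components and bumps W0 → (6, 2)
from VC(e10)=(6, 2), e11 (invoked 21) maxes components and bumps W0 → (7, 2)
from VC(e6)=(0, 3), VC(e10)=(6, 2), e7 (invoked 13) maxes components and bumps W1 → (6, 4)
from VC(e11)=(7, 2), e12 (invoked 23) maxes components and bumps W0 → (8, 2)
target: VC(e12) = (8, 2)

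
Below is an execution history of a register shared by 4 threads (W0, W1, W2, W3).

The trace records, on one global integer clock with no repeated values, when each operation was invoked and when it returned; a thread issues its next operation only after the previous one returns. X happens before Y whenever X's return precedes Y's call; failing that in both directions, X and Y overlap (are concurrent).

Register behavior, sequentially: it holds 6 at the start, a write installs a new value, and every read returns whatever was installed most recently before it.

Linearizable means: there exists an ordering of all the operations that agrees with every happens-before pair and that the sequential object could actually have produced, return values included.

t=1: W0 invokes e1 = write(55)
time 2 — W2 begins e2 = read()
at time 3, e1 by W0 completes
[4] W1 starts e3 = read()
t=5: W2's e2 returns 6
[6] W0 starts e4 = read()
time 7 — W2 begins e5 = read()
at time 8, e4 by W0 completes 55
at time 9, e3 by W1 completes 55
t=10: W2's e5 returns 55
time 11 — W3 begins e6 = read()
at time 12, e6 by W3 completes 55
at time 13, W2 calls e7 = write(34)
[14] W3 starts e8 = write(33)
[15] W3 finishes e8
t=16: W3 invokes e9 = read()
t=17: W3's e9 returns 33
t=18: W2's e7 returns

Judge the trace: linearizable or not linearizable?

linearizable

a witness: e2, e1, e3, e4, e5, e6, e7, e8, e9
after step 1 (e2 read() → 6): value 6
after step 2 (e1 write(55)): value 55
after step 3 (e3 read() → 55): value 55
after step 4 (e4 read() → 55): value 55
after step 5 (e5 read() → 55): value 55
after step 6 (e6 read() → 55): value 55
after step 7 (e7 write(34)): value 34
after step 8 (e8 write(33)): value 33
after step 9 (e9 read() → 33): value 33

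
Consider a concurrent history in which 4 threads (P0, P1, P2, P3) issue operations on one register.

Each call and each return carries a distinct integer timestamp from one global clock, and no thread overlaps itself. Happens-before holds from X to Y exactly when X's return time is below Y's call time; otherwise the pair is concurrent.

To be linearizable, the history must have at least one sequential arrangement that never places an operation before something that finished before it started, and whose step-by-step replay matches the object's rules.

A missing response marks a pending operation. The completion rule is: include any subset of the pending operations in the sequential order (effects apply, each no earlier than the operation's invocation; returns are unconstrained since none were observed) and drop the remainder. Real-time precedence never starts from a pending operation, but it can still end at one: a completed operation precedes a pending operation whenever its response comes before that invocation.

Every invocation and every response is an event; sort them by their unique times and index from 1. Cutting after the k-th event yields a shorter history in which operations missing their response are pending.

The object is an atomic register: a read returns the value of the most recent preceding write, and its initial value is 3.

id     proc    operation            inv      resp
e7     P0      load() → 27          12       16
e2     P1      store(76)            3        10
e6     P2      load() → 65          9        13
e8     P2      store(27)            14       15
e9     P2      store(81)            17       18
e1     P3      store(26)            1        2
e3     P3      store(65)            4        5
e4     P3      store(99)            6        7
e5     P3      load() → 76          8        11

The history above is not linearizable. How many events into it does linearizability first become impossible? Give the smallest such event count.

13

a valid linearization of events 1..12 exists, for instance e1, e3, e4, e2, e5:
step 1: e1 store(26) — value 26
step 2: e3 store(65) — value 65
step 3: e4 store(99) — value 99
step 4: e2 store(76) — value 76
step 5: e5 load() → 76 — value 76
event 13 — e6's response, time 13 — after it, nothing linearizes
including or dropping the 1 pending operation (e7) in any combination fails
sample order e1, e2, e3, e4, e5, e6 (pending dropped) stalls at step 5 — e5 load() → 76 has no legal effect
sample order e1, e2, e3, e4, e6, e5 (pending dropped) stalls at step 5 — e6 load() → 65 has no legal effect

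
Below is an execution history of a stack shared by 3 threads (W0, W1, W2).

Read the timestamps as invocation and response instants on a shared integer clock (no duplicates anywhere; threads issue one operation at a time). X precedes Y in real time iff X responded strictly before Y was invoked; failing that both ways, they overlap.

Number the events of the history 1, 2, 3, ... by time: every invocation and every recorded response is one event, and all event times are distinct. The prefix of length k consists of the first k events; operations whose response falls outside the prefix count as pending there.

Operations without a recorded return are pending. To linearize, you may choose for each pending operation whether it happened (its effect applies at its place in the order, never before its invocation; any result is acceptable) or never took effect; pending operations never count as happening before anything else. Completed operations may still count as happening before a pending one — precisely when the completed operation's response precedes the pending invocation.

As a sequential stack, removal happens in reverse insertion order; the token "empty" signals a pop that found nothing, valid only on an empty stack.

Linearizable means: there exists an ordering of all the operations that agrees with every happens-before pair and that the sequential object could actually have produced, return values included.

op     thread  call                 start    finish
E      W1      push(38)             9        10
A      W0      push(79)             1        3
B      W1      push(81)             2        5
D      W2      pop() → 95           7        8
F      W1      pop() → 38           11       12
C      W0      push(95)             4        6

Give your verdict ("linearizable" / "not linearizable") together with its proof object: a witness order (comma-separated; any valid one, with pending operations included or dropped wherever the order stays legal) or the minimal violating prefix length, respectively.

step 1: A push(79) — stack <79>
step 2: B push(81) — stack <79,81>
step 3: C push(95) — stack <79,81,95>
step 4: D pop() → 95 — stack <79,81>
step 5: E push(38) — stack <79,81,38>
step 6: F pop() → 38 — stack <79,81>

linearizable — witness: A, B, C, D, E, F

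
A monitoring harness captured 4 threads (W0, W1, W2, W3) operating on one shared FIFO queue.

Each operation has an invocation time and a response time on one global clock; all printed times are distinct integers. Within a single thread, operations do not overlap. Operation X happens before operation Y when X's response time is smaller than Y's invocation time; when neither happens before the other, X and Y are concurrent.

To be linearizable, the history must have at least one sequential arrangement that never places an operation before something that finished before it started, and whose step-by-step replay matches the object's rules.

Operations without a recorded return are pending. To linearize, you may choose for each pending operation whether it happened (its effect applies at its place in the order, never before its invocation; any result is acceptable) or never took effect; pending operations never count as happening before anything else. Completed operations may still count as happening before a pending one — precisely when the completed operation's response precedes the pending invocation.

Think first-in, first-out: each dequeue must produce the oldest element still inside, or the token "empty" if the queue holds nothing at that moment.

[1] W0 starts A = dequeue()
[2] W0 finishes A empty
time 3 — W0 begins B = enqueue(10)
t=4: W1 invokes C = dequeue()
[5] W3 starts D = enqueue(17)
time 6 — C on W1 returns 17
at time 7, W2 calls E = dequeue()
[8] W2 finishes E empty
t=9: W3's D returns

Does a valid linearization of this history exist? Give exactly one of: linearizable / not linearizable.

one valid linearization: A, D, C, E
step 1: A dequeue() → empty — queue <>
step 2: D enqueue(17) — queue <17>
step 3: C dequeue() → 17 — queue <>
step 4: E dequeue() → empty — queue <>

linearizable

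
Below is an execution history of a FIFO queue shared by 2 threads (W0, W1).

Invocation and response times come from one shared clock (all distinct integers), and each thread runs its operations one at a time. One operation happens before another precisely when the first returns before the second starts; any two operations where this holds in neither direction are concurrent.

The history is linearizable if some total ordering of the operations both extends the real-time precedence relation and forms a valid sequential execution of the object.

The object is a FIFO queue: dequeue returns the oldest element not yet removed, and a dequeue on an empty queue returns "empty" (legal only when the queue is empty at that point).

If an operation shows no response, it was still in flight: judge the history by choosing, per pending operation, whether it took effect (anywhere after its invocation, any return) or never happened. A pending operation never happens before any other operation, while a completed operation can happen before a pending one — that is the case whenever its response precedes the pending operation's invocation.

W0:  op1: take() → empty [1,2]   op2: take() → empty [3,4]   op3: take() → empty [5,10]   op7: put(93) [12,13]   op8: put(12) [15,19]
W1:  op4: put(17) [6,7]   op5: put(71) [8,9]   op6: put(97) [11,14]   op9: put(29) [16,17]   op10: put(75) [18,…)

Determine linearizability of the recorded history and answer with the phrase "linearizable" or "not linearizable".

linearizable

witness order: op1, op2, op3, op4, op5, op6, op7, op8, op9
after step 1 (op1 take() → empty): queue <>
after step 2 (op2 take() → empty): queue <>
after step 3 (op3 take() → empty): queue <>
after step 4 (op4 put(17)): queue <17>
after step 5 (op5 put(71)): queue <17,71>
after step 6 (op6 put(97)): queue <17,71,97>
after step 7 (op7 put(93)): queue <17,71,97,93>
after step 8 (op8 put(12)): queue <17,71,97,93,12>
after step 9 (op9 put(29)): queue <17,71,97,93,12,29>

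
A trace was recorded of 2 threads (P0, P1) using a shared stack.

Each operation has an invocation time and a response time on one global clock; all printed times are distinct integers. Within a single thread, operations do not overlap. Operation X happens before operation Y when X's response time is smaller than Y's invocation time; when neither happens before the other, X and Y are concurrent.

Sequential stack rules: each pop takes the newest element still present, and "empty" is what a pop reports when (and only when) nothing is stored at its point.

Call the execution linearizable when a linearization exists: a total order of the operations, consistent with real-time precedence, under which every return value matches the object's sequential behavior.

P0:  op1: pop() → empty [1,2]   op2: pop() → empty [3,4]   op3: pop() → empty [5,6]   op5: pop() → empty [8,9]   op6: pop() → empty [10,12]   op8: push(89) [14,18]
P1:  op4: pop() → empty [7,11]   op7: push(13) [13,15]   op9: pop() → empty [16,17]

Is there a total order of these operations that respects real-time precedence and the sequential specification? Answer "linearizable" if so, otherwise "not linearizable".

cut after 16 events: linearizable; cut after 17 events (op9 responds, time 17): not linearizable
real-time-consistent orders of the 8 completed operations: 3 — all fail the stack replay
including or dropping the 1 pending operation (op8) in any combination fails
sample order op1, op2, op3, op4, op5, op6, op7, op9 (pending dropped) stalls at step 8 — op9 pop() → empty has no legal effect
sample order op1, op2, op3, op5, op4, op6, op7, op9 (pending dropped) stalls at step 8 — op9 pop() → empty has no legal effect

not linearizable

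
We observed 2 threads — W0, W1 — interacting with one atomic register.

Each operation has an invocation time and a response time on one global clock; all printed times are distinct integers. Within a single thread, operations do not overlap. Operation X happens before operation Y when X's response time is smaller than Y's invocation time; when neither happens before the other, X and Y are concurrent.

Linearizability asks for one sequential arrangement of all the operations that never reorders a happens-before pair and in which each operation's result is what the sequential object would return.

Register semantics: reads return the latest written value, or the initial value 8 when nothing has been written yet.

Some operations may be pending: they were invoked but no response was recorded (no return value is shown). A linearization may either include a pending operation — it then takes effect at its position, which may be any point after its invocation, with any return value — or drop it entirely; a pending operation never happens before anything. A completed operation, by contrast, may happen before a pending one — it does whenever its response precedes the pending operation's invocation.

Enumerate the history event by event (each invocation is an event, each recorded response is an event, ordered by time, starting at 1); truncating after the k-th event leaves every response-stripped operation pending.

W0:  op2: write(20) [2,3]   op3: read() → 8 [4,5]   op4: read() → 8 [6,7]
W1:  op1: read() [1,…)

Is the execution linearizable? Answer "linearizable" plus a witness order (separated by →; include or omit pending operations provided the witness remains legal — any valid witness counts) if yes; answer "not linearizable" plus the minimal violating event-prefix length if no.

not linearizable — minimal violating prefix: 5 events

the violation lands at event 5, op3's response at time 5: events 1..4 linearize, events 1..5 do not
the completed operations (2 total) allow one real-time order; the atomic register replay rejects it
include/drop combinations of the 1 pending operation (op1) were all tried; none helps
take op2, op3 (pending dropped): step 2 already fails, because op3 read() → 8 cannot occur there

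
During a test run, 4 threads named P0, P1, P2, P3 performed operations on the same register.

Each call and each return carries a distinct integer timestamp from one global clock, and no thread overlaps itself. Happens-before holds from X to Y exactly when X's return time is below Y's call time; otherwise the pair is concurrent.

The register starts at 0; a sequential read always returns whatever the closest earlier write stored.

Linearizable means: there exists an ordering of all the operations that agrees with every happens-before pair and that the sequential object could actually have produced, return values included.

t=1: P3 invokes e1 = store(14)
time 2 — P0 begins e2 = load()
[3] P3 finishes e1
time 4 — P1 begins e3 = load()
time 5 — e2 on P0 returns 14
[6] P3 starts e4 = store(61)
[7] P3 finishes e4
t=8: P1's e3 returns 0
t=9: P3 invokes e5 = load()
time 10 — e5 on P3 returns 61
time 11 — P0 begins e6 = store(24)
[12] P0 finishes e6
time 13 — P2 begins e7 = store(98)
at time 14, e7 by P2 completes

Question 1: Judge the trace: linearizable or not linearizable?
not linearizable

through event 7 a valid linearization exists; event 8 (e3 responding at time 8) ends that
checked exhaustively: 5 real-time-consistent orders of 4 completed operations, zero legal register replays
one such order, e1, e2, e3, e4, breaks at step 3 where e3 load() → 0 is illegal
one such order, e1, e2, e4, e3, breaks at step 4 where e3 load() → 0 is illegal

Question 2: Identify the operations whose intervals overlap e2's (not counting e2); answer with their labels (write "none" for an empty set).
Answer: e1, e3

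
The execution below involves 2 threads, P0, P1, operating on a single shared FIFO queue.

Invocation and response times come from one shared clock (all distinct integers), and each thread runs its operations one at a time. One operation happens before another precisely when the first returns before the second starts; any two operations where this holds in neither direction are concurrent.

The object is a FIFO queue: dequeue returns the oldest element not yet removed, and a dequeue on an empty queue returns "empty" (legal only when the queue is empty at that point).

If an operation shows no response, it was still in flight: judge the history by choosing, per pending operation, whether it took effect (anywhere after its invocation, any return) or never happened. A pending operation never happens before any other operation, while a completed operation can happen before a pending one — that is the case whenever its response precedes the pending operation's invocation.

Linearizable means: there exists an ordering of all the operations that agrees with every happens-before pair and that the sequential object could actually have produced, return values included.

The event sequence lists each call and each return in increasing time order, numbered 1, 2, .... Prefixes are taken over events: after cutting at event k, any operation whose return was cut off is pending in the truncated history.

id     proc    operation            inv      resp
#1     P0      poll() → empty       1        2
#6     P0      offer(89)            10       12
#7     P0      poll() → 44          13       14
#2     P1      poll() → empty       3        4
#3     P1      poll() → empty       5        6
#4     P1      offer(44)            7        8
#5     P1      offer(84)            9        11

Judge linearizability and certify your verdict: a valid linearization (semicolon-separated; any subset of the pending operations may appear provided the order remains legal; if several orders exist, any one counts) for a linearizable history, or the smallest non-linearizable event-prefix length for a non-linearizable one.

linearizable — witness: #1; #2; #3; #4; #5; #6; #7

1. #1 poll() → empty, leaving queue <>
2. #2 poll() → empty, leaving queue <>
3. #3 poll() → empty, leaving queue <>
4. #4 offer(44), leaving queue <44>
5. #5 offer(84), leaving queue <44,84>
6. #6 offer(89), leaving queue <44,84,89>
7. #7 poll() → 44, leaving queue <84,89>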